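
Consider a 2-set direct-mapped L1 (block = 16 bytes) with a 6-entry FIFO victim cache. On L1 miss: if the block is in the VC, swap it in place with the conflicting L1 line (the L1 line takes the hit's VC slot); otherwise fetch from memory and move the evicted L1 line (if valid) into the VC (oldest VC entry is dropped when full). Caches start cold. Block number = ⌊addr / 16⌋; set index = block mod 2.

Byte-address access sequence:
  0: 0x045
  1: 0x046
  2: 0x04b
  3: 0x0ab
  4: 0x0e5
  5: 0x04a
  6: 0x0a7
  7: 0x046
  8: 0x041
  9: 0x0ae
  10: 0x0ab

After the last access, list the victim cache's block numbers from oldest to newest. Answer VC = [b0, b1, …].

VC = [14, 4]

#0 0x45→b4/s0 MISS; vc=[]
#1 0x46→b4/s0 L1-HIT; vc=[]
#2 0x4b→b4/s0 L1-HIT; vc=[]
#3 0xab→b10/s0 MISS; vc=[4]
#4 0xe5→b14/s0 MISS; vc=[4,10]
#5 0x4a→b4/s0 VC-HIT; vc=[14,10]
#6 0xa7→b10/s0 VC-HIT; vc=[14,4]
#7 0x46→b4/s0 VC-HIT; vc=[14,10]
#8 0x41→b4/s0 L1-HIT; vc=[14,10]
#9 0xae→b10/s0 VC-HIT; vc=[14,4]
#10 0xab→b10/s0 L1-HIT; vc=[14,4]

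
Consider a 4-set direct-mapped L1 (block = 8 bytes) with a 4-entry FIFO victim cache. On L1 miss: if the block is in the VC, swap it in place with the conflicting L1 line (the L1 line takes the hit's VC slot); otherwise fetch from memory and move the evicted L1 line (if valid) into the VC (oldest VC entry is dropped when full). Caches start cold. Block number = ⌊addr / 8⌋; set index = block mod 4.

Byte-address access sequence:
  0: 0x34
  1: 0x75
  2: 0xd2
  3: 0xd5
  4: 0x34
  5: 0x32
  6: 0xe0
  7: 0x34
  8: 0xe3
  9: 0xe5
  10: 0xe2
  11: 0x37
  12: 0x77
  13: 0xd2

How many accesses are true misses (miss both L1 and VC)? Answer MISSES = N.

0: 0x34 (blk 6, set 2) → MISS  vc=[]
1: 0x75 (blk 14, set 2) → MISS  vc=[6]
2: 0xd2 (blk 26, set 2) → MISS  vc=[6, 14]
3: 0xd5 (blk 26, set 2) → L1-HIT  vc=[6, 14]
4: 0x34 (blk 6, set 2) → VC-HIT  vc=[26, 14]
5: 0x32 (blk 6, set 2) → L1-HIT  vc=[26, 14]
6: 0xe0 (blk 28, set 0) → MISS  vc=[26, 14]
7: 0x34 (blk 6, set 2) → L1-HIT  vc=[26, 14]
8: 0xe3 (blk 28, set 0) → L1-HIT  vc=[26, 14]
9: 0xe5 (blk 28, set 0) → L1-HIT  vc=[26, 14]
10: 0xe2 (blk 28, set 0) → L1-HIT  vc=[26, 14]
11: 0x37 (blk 6, set 2) → L1-HIT  vc=[26, 14]
12: 0x77 (blk 14, set 2) → VC-HIT  vc=[26, 6]
13: 0xd2 (blk 26, set 2) → VC-HIT  vc=[14, 6]

MISSES = 4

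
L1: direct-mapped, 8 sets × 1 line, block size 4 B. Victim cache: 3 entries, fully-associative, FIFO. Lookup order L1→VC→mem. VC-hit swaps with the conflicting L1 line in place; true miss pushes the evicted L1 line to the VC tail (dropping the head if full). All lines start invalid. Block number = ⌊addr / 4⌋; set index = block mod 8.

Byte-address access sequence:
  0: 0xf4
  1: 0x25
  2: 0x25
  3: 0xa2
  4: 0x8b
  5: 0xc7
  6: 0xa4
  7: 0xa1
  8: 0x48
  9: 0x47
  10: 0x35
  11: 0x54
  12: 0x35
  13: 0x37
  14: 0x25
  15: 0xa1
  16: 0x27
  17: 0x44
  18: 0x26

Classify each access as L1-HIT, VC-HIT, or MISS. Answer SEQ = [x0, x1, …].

  [0] addr=0xf4 blk=61 s=5: MISS | VC []
  [1] addr=0x25 blk=9 s=1: MISS | VC []
  [2] addr=0x25 blk=9 s=1: L1-HIT | VC []
  [3] addr=0xa2 blk=40 s=0: MISS | VC []
  [4] addr=0x8b blk=34 s=2: MISS | VC []
  [5] addr=0xc7 blk=49 s=1: MISS | VC [9]
  [6] addr=0xa4 blk=41 s=1: MISS | VC [9, 49]
  [7] addr=0xa1 blk=40 s=0: L1-HIT | VC [9, 49]
  [8] addr=0x48 blk=18 s=2: MISS | VC [9, 49, 34]
  [9] addr=0x47 blk=17 s=1: MISS | VC [49, 34, 41]
  [10] addr=0x35 blk=13 s=5: MISS | VC [34, 41, 61]
  [11] addr=0x54 blk=21 s=5: MISS | VC [41, 61, 13]
  [12] addr=0x35 blk=13 s=5: VC-HIT | VC [41, 61, 21]
  [13] addr=0x37 blk=13 s=5: L1-HIT | VC [41, 61, 21]
  [14] addr=0x25 blk=9 s=1: MISS | VC [61, 21, 17]
  [15] addr=0xa1 blk=40 s=0: L1-HIT | VC [61, 21, 17]
  [16] addr=0x27 blk=9 s=1: L1-HIT | VC [61, 21, 17]
  [17] addr=0x44 blk=17 s=1: VC-HIT | VC [61, 21, 9]
  [18] addr=0x26 blk=9 s=1: VC-HIT | VC [61, 21, 17]

SEQ = [MISS, MISS, L1-HIT, MISS, MISS, MISS, MISS, L1-HIT, MISS, MISS, MISS, MISS, VC-HIT, L1-HIT, MISS, L1-HIT, L1-HIT, VC-HIT, VC-HIT]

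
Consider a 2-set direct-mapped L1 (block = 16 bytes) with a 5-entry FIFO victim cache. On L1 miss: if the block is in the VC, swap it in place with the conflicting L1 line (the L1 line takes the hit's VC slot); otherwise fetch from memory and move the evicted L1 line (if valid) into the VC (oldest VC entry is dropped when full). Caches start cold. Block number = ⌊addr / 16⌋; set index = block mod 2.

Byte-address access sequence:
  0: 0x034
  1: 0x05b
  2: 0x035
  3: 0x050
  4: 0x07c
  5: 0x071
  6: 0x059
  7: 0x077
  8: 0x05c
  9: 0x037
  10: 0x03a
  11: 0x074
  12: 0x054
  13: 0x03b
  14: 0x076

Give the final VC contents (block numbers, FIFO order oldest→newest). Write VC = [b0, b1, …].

VC = [3, 5]

#0 0x34→b3/s1 MISS; vc=[]
#1 0x5b→b5/s1 MISS; vc=[3]
#2 0x35→b3/s1 VC-HIT; vc=[5]
#3 0x50→b5/s1 VC-HIT; vc=[3]
#4 0x7c→b7/s1 MISS; vc=[3,5]
#5 0x71→b7/s1 L1-HIT; vc=[3,5]
#6 0x59→b5/s1 VC-HIT; vc=[3,7]
#7 0x77→b7/s1 VC-HIT; vc=[3,5]
#8 0x5c→b5/s1 VC-HIT; vc=[3,7]
#9 0x37→b3/s1 VC-HIT; vc=[5,7]
#10 0x3a→b3/s1 L1-HIT; vc=[5,7]
#11 0x74→b7/s1 VC-HIT; vc=[5,3]
#12 0x54→b5/s1 VC-HIT; vc=[7,3]
#13 0x3b→b3/s1 VC-HIT; vc=[7,5]
#14 0x76→b7/s1 VC-HIT; vc=[3,5]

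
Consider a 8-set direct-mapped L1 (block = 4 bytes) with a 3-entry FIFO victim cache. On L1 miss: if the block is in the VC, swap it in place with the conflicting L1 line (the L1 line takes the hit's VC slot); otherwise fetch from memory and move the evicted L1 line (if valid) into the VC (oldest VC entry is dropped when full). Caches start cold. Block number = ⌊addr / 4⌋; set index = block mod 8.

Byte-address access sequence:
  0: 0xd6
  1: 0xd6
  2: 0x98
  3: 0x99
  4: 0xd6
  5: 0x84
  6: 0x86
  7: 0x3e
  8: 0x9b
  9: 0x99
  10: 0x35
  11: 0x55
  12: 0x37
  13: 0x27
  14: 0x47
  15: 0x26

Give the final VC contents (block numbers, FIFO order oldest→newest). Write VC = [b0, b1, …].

VC = [21, 33, 17]

0: 0xd6 (blk 53, set 5) → MISS  vc=[]
1: 0xd6 (blk 53, set 5) → L1-HIT  vc=[]
2: 0x98 (blk 38, set 6) → MISS  vc=[]
3: 0x99 (blk 38, set 6) → L1-HIT  vc=[]
4: 0xd6 (blk 53, set 5) → L1-HIT  vc=[]
5: 0x84 (blk 33, set 1) → MISS  vc=[]
6: 0x86 (blk 33, set 1) → L1-HIT  vc=[]
7: 0x3e (blk 15, set 7) → MISS  vc=[]
8: 0x9b (blk 38, set 6) → L1-HIT  vc=[]
9: 0x99 (blk 38, set 6) → L1-HIT  vc=[]
10: 0x35 (blk 13, set 5) → MISS  vc=[53]
11: 0x55 (blk 21, set 5) → MISS  vc=[53, 13]
12: 0x37 (blk 13, set 5) → VC-HIT  vc=[53, 21]
13: 0x27 (blk 9, set 1) → MISS  vc=[53, 21, 33]
14: 0x47 (blk 17, set 1) → MISS  vc=[21, 33, 9]
15: 0x26 (blk 9, set 1) → VC-HIT  vc=[21, 33, 17]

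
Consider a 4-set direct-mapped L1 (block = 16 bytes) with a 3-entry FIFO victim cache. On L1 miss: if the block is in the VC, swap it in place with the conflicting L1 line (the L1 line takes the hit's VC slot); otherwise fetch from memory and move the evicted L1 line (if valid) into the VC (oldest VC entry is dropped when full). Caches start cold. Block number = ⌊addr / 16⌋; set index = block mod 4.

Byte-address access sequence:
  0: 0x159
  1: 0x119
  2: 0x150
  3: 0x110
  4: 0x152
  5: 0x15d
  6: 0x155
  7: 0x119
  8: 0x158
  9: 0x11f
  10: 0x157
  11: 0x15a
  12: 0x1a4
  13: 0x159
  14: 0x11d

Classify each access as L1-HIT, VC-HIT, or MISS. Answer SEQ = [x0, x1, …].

#0 0x159→b21/s1 MISS; vc=[]
#1 0x119→b17/s1 MISS; vc=[21]
#2 0x150→b21/s1 VC-HIT; vc=[17]
#3 0x110→b17/s1 VC-HIT; vc=[21]
#4 0x152→b21/s1 VC-HIT; vc=[17]
#5 0x15d→b21/s1 L1-HIT; vc=[17]
#6 0x155→b21/s1 L1-HIT; vc=[17]
#7 0x119→b17/s1 VC-HIT; vc=[21]
#8 0x158→b21/s1 VC-HIT; vc=[17]
#9 0x11f→b17/s1 VC-HIT; vc=[21]
#10 0x157→b21/s1 VC-HIT; vc=[17]
#11 0x15a→b21/s1 L1-HIT; vc=[17]
#12 0x1a4→b26/s2 MISS; vc=[17]
#13 0x159→b21/s1 L1-HIT; vc=[17]
#14 0x11d→b17/s1 VC-HIT; vc=[21]

SEQ = [MISS, MISS, VC-HIT, VC-HIT, VC-HIT, L1-HIT, L1-HIT, VC-HIT, VC-HIT, VC-HIT, VC-HIT, L1-HIT, MISS, L1-HIT, VC-HIT]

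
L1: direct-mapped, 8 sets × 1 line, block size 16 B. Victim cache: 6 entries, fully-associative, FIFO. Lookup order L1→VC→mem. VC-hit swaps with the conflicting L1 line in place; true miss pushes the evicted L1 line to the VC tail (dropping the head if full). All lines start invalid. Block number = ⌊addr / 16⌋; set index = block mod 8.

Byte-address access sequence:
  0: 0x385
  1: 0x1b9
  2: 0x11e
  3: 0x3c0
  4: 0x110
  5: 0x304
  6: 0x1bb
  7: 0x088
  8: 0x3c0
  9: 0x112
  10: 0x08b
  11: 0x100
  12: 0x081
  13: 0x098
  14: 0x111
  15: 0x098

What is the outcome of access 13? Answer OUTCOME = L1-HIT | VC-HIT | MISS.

OUTCOME = MISS

  [0] addr=0x385 blk=56 s=0: MISS | VC []
  [1] addr=0x1b9 blk=27 s=3: MISS | VC []
  [2] addr=0x11e blk=17 s=1: MISS | VC []
  [3] addr=0x3c0 blk=60 s=4: MISS | VC []
  [4] addr=0x110 blk=17 s=1: L1-HIT | VC []
  [5] addr=0x304 blk=48 s=0: MISS | VC [56]
  [6] addr=0x1bb blk=27 s=3: L1-HIT | VC [56]
  [7] addr=0x88 blk=8 s=0: MISS | VC [56, 48]
  [8] addr=0x3c0 blk=60 s=4: L1-HIT | VC [56, 48]
  [9] addr=0x112 blk=17 s=1: L1-HIT | VC [56, 48]
  [10] addr=0x8b blk=8 s=0: L1-HIT | VC [56, 48]
  [11] addr=0x100 blk=16 s=0: MISS | VC [56, 48, 8]
  [12] addr=0x81 blk=8 s=0: VC-HIT | VC [56, 48, 16]
  [13] addr=0x98 blk=9 s=1: MISS | VC [56, 48, 16, 17]
  [14] addr=0x111 blk=17 s=1: VC-HIT | VC [56, 48, 16, 9]
  [15] addr=0x98 blk=9 s=1: VC-HIT | VC [56, 48, 16, 17]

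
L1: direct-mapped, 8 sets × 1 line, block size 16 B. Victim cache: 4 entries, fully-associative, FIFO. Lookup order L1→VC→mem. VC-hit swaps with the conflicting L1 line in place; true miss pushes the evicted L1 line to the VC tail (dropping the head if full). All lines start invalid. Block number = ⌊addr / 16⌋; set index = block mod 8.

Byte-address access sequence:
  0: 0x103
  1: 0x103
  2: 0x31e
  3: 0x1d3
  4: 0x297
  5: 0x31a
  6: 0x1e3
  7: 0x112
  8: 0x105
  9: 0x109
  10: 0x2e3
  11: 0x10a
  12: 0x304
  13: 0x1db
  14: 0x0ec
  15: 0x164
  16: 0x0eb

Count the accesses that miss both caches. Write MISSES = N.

0: 0x103 (blk 16, set 0) → MISS  vc=[]
1: 0x103 (blk 16, set 0) → L1-HIT  vc=[]
2: 0x31e (blk 49, set 1) → MISS  vc=[]
3: 0x1d3 (blk 29, set 5) → MISS  vc=[]
4: 0x297 (blk 41, set 1) → MISS  vc=[49]
5: 0x31a (blk 49, set 1) → VC-HIT  vc=[41]
6: 0x1e3 (blk 30, set 6) → MISS  vc=[41]
7: 0x112 (blk 17, set 1) → MISS  vc=[41, 49]
8: 0x105 (blk 16, set 0) → L1-HIT  vc=[41, 49]
9: 0x109 (blk 16, set 0) → L1-HIT  vc=[41, 49]
10: 0x2e3 (blk 46, set 6) → MISS  vc=[41, 49, 30]
11: 0x10a (blk 16, set 0) → L1-HIT  vc=[41, 49, 30]
12: 0x304 (blk 48, set 0) → MISS  vc=[41, 49, 30, 16]
13: 0x1db (blk 29, set 5) → L1-HIT  vc=[41, 49, 30, 16]
14: 0xec (blk 14, set 6) → MISS  vc=[49, 30, 16, 46]
15: 0x164 (blk 22, set 6) → MISS  vc=[30, 16, 46, 14]
16: 0xeb (blk 14, set 6) → VC-HIT  vc=[30, 16, 46, 22]

MISSES = 10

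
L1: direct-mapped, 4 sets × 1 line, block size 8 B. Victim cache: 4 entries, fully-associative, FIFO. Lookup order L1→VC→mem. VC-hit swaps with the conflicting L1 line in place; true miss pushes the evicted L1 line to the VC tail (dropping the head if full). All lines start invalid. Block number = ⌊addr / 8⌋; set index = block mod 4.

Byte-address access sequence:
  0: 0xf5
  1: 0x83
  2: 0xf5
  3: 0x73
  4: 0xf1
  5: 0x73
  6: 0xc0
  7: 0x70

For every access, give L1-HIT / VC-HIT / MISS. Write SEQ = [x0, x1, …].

0: 0xf5 (blk 30, set 2) → MISS  vc=[]
1: 0x83 (blk 16, set 0) → MISS  vc=[]
2: 0xf5 (blk 30, set 2) → L1-HIT  vc=[]
3: 0x73 (blk 14, set 2) → MISS  vc=[30]
4: 0xf1 (blk 30, set 2) → VC-HIT  vc=[14]
5: 0x73 (blk 14, set 2) → VC-HIT  vc=[30]
6: 0xc0 (blk 24, set 0) → MISS  vc=[30, 16]
7: 0x70 (blk 14, set 2) → L1-HIT  vc=[30, 16]

SEQ = [MISS, MISS, L1-HIT, MISS, VC-HIT, VC-HIT, MISS, L1-HIT]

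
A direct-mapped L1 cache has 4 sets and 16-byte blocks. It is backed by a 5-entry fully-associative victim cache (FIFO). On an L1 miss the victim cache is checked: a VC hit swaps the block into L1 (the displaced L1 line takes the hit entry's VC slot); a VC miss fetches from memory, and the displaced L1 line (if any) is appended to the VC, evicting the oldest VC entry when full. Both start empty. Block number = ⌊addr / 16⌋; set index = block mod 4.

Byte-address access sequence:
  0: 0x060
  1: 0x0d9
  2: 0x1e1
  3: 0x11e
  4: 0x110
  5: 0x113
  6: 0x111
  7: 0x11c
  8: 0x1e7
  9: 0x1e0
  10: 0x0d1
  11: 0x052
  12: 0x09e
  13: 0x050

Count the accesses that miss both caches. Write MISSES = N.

#0 0x60→b6/s2 MISS; vc=[]
#1 0xd9→b13/s1 MISS; vc=[]
#2 0x1e1→b30/s2 MISS; vc=[6]
#3 0x11e→b17/s1 MISS; vc=[6,13]
#4 0x110→b17/s1 L1-HIT; vc=[6,13]
#5 0x113→b17/s1 L1-HIT; vc=[6,13]
#6 0x111→b17/s1 L1-HIT; vc=[6,13]
#7 0x11c→b17/s1 L1-HIT; vc=[6,13]
#8 0x1e7→b30/s2 L1-HIT; vc=[6,13]
#9 0x1e0→b30/s2 L1-HIT; vc=[6,13]
#10 0xd1→b13/s1 VC-HIT; vc=[6,17]
#11 0x52→b5/s1 MISS; vc=[6,17,13]
#12 0x9e→b9/s1 MISS; vc=[6,17,13,5]
#13 0x50→b5/s1 VC-HIT; vc=[6,17,13,9]

MISSES = 6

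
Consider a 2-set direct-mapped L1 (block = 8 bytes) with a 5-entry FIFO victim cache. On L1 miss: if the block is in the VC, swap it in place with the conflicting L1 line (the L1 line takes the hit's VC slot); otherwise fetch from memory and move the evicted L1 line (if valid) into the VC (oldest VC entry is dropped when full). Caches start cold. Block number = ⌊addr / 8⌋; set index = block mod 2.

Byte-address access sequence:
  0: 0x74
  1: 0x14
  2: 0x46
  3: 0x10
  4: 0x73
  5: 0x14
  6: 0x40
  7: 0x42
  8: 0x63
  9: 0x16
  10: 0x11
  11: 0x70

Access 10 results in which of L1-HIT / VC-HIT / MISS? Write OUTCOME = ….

OUTCOME = L1-HIT

#0 0x74→b14/s0 MISS; vc=[]
#1 0x14→b2/s0 MISS; vc=[14]
#2 0x46→b8/s0 MISS; vc=[14,2]
#3 0x10→b2/s0 VC-HIT; vc=[14,8]
#4 0x73→b14/s0 VC-HIT; vc=[2,8]
#5 0x14→b2/s0 VC-HIT; vc=[14,8]
#6 0x40→b8/s0 VC-HIT; vc=[14,2]
#7 0x42→b8/s0 L1-HIT; vc=[14,2]
#8 0x63→b12/s0 MISS; vc=[14,2,8]
#9 0x16→b2/s0 VC-HIT; vc=[14,12,8]
#10 0x11→b2/s0 L1-HIT; vc=[14,12,8]
#11 0x70→b14/s0 VC-HIT; vc=[2,12,8]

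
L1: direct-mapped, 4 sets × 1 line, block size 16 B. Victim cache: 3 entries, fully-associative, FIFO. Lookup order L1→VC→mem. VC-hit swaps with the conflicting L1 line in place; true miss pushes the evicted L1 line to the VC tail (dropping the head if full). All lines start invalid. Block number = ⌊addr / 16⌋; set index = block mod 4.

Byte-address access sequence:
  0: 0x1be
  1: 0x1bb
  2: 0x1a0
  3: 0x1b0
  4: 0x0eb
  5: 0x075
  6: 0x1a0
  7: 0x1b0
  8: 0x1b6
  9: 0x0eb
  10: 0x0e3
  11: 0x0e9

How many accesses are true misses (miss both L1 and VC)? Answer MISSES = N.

0: 0x1be (blk 27, set 3) → MISS  vc=[]
1: 0x1bb (blk 27, set 3) → L1-HIT  vc=[]
2: 0x1a0 (blk 26, set 2) → MISS  vc=[]
3: 0x1b0 (blk 27, set 3) → L1-HIT  vc=[]
4: 0xeb (blk 14, set 2) → MISS  vc=[26]
5: 0x75 (blk 7, set 3) → MISS  vc=[26, 27]
6: 0x1a0 (blk 26, set 2) → VC-HIT  vc=[14, 27]
7: 0x1b0 (blk 27, set 3) → VC-HIT  vc=[14, 7]
8: 0x1b6 (blk 27, set 3) → L1-HIT  vc=[14, 7]
9: 0xeb (blk 14, set 2) → VC-HIT  vc=[26, 7]
10: 0xe3 (blk 14, set 2) → L1-HIT  vc=[26, 7]
11: 0xe9 (blk 14, set 2) → L1-HIT  vc=[26, 7]

MISSES = 4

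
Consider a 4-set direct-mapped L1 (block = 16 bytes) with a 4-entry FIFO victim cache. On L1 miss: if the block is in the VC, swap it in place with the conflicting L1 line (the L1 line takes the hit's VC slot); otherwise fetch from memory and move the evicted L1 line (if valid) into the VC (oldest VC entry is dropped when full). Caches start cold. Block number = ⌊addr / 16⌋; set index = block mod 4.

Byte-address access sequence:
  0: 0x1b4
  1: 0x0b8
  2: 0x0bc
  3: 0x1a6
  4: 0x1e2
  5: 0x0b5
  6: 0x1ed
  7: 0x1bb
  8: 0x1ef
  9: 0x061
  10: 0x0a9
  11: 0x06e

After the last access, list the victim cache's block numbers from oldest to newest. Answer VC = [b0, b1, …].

0: 0x1b4 (blk 27, set 3) → MISS  vc=[]
1: 0xb8 (blk 11, set 3) → MISS  vc=[27]
2: 0xbc (blk 11, set 3) → L1-HIT  vc=[27]
3: 0x1a6 (blk 26, set 2) → MISS  vc=[27]
4: 0x1e2 (blk 30, set 2) → MISS  vc=[27, 26]
5: 0xb5 (blk 11, set 3) → L1-HIT  vc=[27, 26]
6: 0x1ed (blk 30, set 2) → L1-HIT  vc=[27, 26]
7: 0x1bb (blk 27, set 3) → VC-HIT  vc=[11, 26]
8: 0x1ef (blk 30, set 2) → L1-HIT  vc=[11, 26]
9: 0x61 (blk 6, set 2) → MISS  vc=[11, 26, 30]
10: 0xa9 (blk 10, set 2) → MISS  vc=[11, 26, 30, 6]
11: 0x6e (blk 6, set 2) → VC-HIT  vc=[11, 26, 30, 10]

VC = [11, 26, 30, 10]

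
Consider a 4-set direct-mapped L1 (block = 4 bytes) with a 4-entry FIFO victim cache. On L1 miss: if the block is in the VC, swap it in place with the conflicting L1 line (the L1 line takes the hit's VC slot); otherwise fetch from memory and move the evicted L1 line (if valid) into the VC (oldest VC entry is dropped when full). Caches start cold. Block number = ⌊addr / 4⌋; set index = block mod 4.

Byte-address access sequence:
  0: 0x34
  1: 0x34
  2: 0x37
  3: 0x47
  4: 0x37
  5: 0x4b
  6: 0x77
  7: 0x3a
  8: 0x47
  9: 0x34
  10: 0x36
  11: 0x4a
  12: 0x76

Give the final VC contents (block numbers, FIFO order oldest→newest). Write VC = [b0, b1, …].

VC = [13, 17, 14]

  [0] addr=0x34 blk=13 s=1: MISS | VC []
  [1] addr=0x34 blk=13 s=1: L1-HIT | VC []
  [2] addr=0x37 blk=13 s=1: L1-HIT | VC []
  [3] addr=0x47 blk=17 s=1: MISS | VC [13]
  [4] addr=0x37 blk=13 s=1: VC-HIT | VC [17]
  [5] addr=0x4b blk=18 s=2: MISS | VC [17]
  [6] addr=0x77 blk=29 s=1: MISS | VC [17, 13]
  [7] addr=0x3a blk=14 s=2: MISS | VC [17, 13, 18]
  [8] addr=0x47 blk=17 s=1: VC-HIT | VC [29, 13, 18]
  [9] addr=0x34 blk=13 s=1: VC-HIT | VC [29, 17, 18]
  [10] addr=0x36 blk=13 s=1: L1-HIT | VC [29, 17, 18]
  [11] addr=0x4a blk=18 s=2: VC-HIT | VC [29, 17, 14]
  [12] addr=0x76 blk=29 s=1: VC-HIT | VC [13, 17, 14]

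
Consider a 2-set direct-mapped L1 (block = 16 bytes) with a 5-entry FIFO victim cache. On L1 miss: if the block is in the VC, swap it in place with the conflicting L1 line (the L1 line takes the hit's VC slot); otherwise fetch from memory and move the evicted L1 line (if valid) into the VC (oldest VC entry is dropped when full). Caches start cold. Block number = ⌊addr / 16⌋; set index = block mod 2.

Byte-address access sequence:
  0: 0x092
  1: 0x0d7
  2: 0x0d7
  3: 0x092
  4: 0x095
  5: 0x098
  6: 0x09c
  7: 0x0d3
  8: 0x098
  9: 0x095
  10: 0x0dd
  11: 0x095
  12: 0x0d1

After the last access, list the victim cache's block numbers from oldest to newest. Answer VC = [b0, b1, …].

VC = [9]

#0 0x92→b9/s1 MISS; vc=[]
#1 0xd7→b13/s1 MISS; vc=[9]
#2 0xd7→b13/s1 L1-HIT; vc=[9]
#3 0x92→b9/s1 VC-HIT; vc=[13]
#4 0x95→b9/s1 L1-HIT; vc=[13]
#5 0x98→b9/s1 L1-HIT; vc=[13]
#6 0x9c→b9/s1 L1-HIT; vc=[13]
#7 0xd3→b13/s1 VC-HIT; vc=[9]
#8 0x98→b9/s1 VC-HIT; vc=[13]
#9 0x95→b9/s1 L1-HIT; vc=[13]
#10 0xdd→b13/s1 VC-HIT; vc=[9]
#11 0x95→b9/s1 VC-HIT; vc=[13]
#12 0xd1→b13/s1 VC-HIT; vc=[9]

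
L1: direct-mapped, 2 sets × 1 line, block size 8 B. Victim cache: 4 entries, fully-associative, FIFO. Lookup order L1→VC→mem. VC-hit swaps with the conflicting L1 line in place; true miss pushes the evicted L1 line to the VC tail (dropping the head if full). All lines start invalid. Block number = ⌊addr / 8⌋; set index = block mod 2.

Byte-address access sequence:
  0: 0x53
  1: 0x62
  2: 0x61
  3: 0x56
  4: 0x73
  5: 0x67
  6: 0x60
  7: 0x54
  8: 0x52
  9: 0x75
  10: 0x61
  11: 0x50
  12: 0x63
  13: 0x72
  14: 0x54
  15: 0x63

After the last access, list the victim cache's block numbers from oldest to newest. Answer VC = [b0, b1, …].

0: 0x53 (blk 10, set 0) → MISS  vc=[]
1: 0x62 (blk 12, set 0) → MISS  vc=[10]
2: 0x61 (blk 12, set 0) → L1-HIT  vc=[10]
3: 0x56 (blk 10, set 0) → VC-HIT  vc=[12]
4: 0x73 (blk 14, set 0) → MISS  vc=[12, 10]
5: 0x67 (blk 12, set 0) → VC-HIT  vc=[14, 10]
6: 0x60 (blk 12, set 0) → L1-HIT  vc=[14, 10]
7: 0x54 (blk 10, set 0) → VC-HIT  vc=[14, 12]
8: 0x52 (blk 10, set 0) → L1-HIT  vc=[14, 12]
9: 0x75 (blk 14, set 0) → VC-HIT  vc=[10, 12]
10: 0x61 (blk 12, set 0) → VC-HIT  vc=[10, 14]
11: 0x50 (blk 10, set 0) → VC-HIT  vc=[12, 14]
12: 0x63 (blk 12, set 0) → VC-HIT  vc=[10, 14]
13: 0x72 (blk 14, set 0) → VC-HIT  vc=[10, 12]
14: 0x54 (blk 10, set 0) → VC-HIT  vc=[14, 12]
15: 0x63 (blk 12, set 0) → VC-HIT  vc=[14, 10]

VC = [14, 10]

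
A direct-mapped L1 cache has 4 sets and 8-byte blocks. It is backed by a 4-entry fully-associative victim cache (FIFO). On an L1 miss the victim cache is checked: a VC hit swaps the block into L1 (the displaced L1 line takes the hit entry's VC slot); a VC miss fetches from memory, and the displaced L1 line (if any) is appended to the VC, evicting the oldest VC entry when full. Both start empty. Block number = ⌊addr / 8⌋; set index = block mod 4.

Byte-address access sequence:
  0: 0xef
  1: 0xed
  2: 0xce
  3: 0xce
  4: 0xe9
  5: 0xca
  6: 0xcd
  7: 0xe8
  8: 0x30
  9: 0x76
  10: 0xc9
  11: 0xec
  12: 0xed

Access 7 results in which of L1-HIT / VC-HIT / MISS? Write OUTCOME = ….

OUTCOME = VC-HIT

  [0] addr=0xef blk=29 s=1: MISS | VC []
  [1] addr=0xed blk=29 s=1: L1-HIT | VC []
  [2] addr=0xce blk=25 s=1: MISS | VC [29]
  [3] addr=0xce blk=25 s=1: L1-HIT | VC [29]
  [4] addr=0xe9 blk=29 s=1: VC-HIT | VC [25]
  [5] addr=0xca blk=25 s=1: VC-HIT | VC [29]
  [6] addr=0xcd blk=25 s=1: L1-HIT | VC [29]
  [7] addr=0xe8 blk=29 s=1: VC-HIT | VC [25]
  [8] addr=0x30 blk=6 s=2: MISS | VC [25]
  [9] addr=0x76 blk=14 s=2: MISS | VC [25, 6]
  [10] addr=0xc9 blk=25 s=1: VC-HIT | VC [29, 6]
  [11] addr=0xec blk=29 s=1: VC-HIT | VC [25, 6]
  [12] addr=0xed blk=29 s=1: L1-HIT | VC [25, 6]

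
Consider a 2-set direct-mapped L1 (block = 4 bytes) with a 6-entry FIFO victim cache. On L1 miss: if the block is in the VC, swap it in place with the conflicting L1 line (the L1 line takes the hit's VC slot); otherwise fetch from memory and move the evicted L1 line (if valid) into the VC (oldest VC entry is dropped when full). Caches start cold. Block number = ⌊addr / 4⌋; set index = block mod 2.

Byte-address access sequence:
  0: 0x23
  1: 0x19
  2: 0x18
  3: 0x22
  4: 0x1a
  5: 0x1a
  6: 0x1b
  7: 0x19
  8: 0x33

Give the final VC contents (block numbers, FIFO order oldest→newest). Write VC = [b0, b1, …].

VC = [8, 6]

#0 0x23→b8/s0 MISS; vc=[]
#1 0x19→b6/s0 MISS; vc=[8]
#2 0x18→b6/s0 L1-HIT; vc=[8]
#3 0x22→b8/s0 VC-HIT; vc=[6]
#4 0x1a→b6/s0 VC-HIT; vc=[8]
#5 0x1a→b6/s0 L1-HIT; vc=[8]
#6 0x1b→b6/s0 L1-HIT; vc=[8]
#7 0x19→b6/s0 L1-HIT; vc=[8]
#8 0x33→b12/s0 MISS; vc=[8,6]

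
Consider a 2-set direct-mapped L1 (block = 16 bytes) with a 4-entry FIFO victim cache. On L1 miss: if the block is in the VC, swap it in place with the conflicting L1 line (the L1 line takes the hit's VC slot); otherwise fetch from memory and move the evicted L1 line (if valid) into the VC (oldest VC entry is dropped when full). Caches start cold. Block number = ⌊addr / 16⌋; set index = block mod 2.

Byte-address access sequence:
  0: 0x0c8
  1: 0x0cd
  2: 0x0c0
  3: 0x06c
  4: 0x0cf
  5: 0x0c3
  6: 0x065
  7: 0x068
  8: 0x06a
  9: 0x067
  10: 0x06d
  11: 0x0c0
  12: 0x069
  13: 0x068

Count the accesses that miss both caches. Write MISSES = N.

0: 0xc8 (blk 12, set 0) → MISS  vc=[]
1: 0xcd (blk 12, set 0) → L1-HIT  vc=[]
2: 0xc0 (blk 12, set 0) → L1-HIT  vc=[]
3: 0x6c (blk 6, set 0) → MISS  vc=[12]
4: 0xcf (blk 12, set 0) → VC-HIT  vc=[6]
5: 0xc3 (blk 12, set 0) → L1-HIT  vc=[6]
6: 0x65 (blk 6, set 0) → VC-HIT  vc=[12]
7: 0x68 (blk 6, set 0) → L1-HIT  vc=[12]
8: 0x6a (blk 6, set 0) → L1-HIT  vc=[12]
9: 0x67 (blk 6, set 0) → L1-HIT  vc=[12]
10: 0x6d (blk 6, set 0) → L1-HIT  vc=[12]
11: 0xc0 (blk 12, set 0) → VC-HIT  vc=[6]
12: 0x69 (blk 6, set 0) → VC-HIT  vc=[12]
13: 0x68 (blk 6, set 0) → L1-HIT  vc=[12]

MISSES = 2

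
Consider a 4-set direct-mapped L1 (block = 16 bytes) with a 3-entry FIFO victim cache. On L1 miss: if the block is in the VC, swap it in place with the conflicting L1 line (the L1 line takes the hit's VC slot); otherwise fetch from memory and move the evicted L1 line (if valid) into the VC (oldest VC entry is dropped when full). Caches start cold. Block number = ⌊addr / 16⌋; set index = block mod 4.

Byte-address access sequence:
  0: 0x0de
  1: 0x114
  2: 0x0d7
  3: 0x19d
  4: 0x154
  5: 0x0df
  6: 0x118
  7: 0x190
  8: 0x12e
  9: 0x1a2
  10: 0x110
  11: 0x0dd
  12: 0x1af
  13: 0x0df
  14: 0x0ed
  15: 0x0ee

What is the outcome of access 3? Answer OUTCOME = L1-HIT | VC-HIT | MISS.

OUTCOME = MISS

  [0] addr=0xde blk=13 s=1: MISS | VC []
  [1] addr=0x114 blk=17 s=1: MISS | VC [13]
  [2] addr=0xd7 blk=13 s=1: VC-HIT | VC [17]
  [3] addr=0x19d blk=25 s=1: MISS | VC [17, 13]
  [4] addr=0x154 blk=21 s=1: MISS | VC [17, 13, 25]
  [5] addr=0xdf blk=13 s=1: VC-HIT | VC [17, 21, 25]
  [6] addr=0x118 blk=17 s=1: VC-HIT | VC [13, 21, 25]
  [7] addr=0x190 blk=25 s=1: VC-HIT | VC [13, 21, 17]
  [8] addr=0x12e blk=18 s=2: MISS | VC [13, 21, 17]
  [9] addr=0x1a2 blk=26 s=2: MISS | VC [21, 17, 18]
  [10] addr=0x110 blk=17 s=1: VC-HIT | VC [21, 25, 18]
  [11] addr=0xdd blk=13 s=1: MISS | VC [25, 18, 17]
  [12] addr=0x1af blk=26 s=2: L1-HIT | VC [25, 18, 17]
  [13] addr=0xdf blk=13 s=1: L1-HIT | VC [25, 18, 17]
  [14] addr=0xed blk=14 s=2: MISS | VC [18, 17, 26]
  [15] addr=0xee blk=14 s=2: L1-HIT | VC [18, 17, 26]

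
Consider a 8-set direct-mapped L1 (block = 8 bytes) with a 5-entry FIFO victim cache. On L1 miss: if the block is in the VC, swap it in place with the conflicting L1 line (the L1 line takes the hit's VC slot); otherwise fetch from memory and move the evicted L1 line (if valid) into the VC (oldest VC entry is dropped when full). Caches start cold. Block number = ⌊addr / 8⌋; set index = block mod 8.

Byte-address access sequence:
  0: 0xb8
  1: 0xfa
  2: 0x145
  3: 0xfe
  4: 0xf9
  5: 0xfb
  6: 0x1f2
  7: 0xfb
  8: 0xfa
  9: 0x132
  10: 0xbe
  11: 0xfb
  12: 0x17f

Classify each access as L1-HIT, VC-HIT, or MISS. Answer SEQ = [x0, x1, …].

SEQ = [MISS, MISS, MISS, L1-HIT, L1-HIT, L1-HIT, MISS, L1-HIT, L1-HIT, MISS, VC-HIT, VC-HIT, MISS]

  [0] addr=0xb8 blk=23 s=7: MISS | VC []
  [1] addr=0xfa blk=31 s=7: MISS | VC [23]
  [2] addr=0x145 blk=40 s=0: MISS | VC [23]
  [3] addr=0xfe blk=31 s=7: L1-HIT | VC [23]
  [4] addr=0xf9 blk=31 s=7: L1-HIT | VC [23]
  [5] addr=0xfb blk=31 s=7: L1-HIT | VC [23]
  [6] addr=0x1f2 blk=62 s=6: MISS | VC [23]
  [7] addr=0xfb blk=31 s=7: L1-HIT | VC [23]
  [8] addr=0xfa blk=31 s=7: L1-HIT | VC [23]
  [9] addr=0x132 blk=38 s=6: MISS | VC [23, 62]
  [10] addr=0xbe blk=23 s=7: VC-HIT | VC [31, 62]
  [11] addr=0xfb blk=31 s=7: VC-HIT | VC [23, 62]
  [12] addr=0x17f blk=47 s=7: MISS | VC [23, 62, 31]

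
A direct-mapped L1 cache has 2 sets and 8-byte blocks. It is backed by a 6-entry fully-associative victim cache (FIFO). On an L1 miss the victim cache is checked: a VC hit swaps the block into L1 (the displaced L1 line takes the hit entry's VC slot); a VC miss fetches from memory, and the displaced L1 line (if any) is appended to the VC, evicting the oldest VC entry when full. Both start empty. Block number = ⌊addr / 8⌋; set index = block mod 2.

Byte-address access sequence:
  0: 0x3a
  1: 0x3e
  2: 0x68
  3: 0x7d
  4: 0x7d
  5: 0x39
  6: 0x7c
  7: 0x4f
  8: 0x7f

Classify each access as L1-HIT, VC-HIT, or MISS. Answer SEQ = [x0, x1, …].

  [0] addr=0x3a blk=7 s=1: MISS | VC []
  [1] addr=0x3e blk=7 s=1: L1-HIT | VC []
  [2] addr=0x68 blk=13 s=1: MISS | VC [7]
  [3] addr=0x7d blk=15 s=1: MISS | VC [7, 13]
  [4] addr=0x7d blk=15 s=1: L1-HIT | VC [7, 13]
  [5] addr=0x39 blk=7 s=1: VC-HIT | VC [15, 13]
  [6] addr=0x7c blk=15 s=1: VC-HIT | VC [7, 13]
  [7] addr=0x4f blk=9 s=1: MISS | VC [7, 13, 15]
  [8] addr=0x7f blk=15 s=1: VC-HIT | VC [7, 13, 9]

SEQ = [MISS, L1-HIT, MISS, MISS, L1-HIT, VC-HIT, VC-HIT, MISS, VC-HIT]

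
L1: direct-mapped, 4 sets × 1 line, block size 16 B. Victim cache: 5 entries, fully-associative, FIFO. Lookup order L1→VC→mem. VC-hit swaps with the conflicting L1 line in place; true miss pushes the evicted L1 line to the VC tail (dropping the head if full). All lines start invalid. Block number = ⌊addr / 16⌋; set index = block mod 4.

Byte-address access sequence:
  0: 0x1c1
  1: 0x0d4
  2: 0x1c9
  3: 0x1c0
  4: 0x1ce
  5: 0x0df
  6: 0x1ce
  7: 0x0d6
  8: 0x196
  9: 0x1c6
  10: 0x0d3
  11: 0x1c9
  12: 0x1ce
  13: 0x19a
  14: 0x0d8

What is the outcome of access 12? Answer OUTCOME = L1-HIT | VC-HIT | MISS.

#0 0x1c1→b28/s0 MISS; vc=[]
#1 0xd4→b13/s1 MISS; vc=[]
#2 0x1c9→b28/s0 L1-HIT; vc=[]
#3 0x1c0→b28/s0 L1-HIT; vc=[]
#4 0x1ce→b28/s0 L1-HIT; vc=[]
#5 0xdf→b13/s1 L1-HIT; vc=[]
#6 0x1ce→b28/s0 L1-HIT; vc=[]
#7 0xd6→b13/s1 L1-HIT; vc=[]
#8 0x196→b25/s1 MISS; vc=[13]
#9 0x1c6→b28/s0 L1-HIT; vc=[13]
#10 0xd3→b13/s1 VC-HIT; vc=[25]
#11 0x1c9→b28/s0 L1-HIT; vc=[25]
#12 0x1ce→b28/s0 L1-HIT; vc=[25]
#13 0x19a→b25/s1 VC-HIT; vc=[13]
#14 0xd8→b13/s1 VC-HIT; vc=[25]

OUTCOME = L1-HIT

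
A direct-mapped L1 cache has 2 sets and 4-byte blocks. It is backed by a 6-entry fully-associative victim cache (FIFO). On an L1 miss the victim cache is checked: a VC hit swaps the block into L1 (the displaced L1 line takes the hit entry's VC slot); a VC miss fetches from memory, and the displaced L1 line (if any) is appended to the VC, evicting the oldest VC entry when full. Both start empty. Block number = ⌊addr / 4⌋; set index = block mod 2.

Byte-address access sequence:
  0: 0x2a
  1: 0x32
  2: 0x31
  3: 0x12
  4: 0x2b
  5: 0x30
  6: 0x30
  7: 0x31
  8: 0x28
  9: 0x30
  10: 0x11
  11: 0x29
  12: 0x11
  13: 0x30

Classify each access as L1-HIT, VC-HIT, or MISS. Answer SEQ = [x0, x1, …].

SEQ = [MISS, MISS, L1-HIT, MISS, VC-HIT, VC-HIT, L1-HIT, L1-HIT, VC-HIT, VC-HIT, VC-HIT, VC-HIT, VC-HIT, VC-HIT]

0: 0x2a (blk 10, set 0) → MISS  vc=[]
1: 0x32 (blk 12, set 0) → MISS  vc=[10]
2: 0x31 (blk 12, set 0) → L1-HIT  vc=[10]
3: 0x12 (blk 4, set 0) → MISS  vc=[10, 12]
4: 0x2b (blk 10, set 0) → VC-HIT  vc=[4, 12]
5: 0x30 (blk 12, set 0) → VC-HIT  vc=[4, 10]
6: 0x30 (blk 12, set 0) → L1-HIT  vc=[4, 10]
7: 0x31 (blk 12, set 0) → L1-HIT  vc=[4, 10]
8: 0x28 (blk 10, set 0) → VC-HIT  vc=[4, 12]
9: 0x30 (blk 12, set 0) → VC-HIT  vc=[4, 10]
10: 0x11 (blk 4, set 0) → VC-HIT  vc=[12, 10]
11: 0x29 (blk 10, set 0) → VC-HIT  vc=[12, 4]
12: 0x11 (blk 4, set 0) → VC-HIT  vc=[12, 10]
13: 0x30 (blk 12, set 0) → VC-HIT  vc=[4, 10]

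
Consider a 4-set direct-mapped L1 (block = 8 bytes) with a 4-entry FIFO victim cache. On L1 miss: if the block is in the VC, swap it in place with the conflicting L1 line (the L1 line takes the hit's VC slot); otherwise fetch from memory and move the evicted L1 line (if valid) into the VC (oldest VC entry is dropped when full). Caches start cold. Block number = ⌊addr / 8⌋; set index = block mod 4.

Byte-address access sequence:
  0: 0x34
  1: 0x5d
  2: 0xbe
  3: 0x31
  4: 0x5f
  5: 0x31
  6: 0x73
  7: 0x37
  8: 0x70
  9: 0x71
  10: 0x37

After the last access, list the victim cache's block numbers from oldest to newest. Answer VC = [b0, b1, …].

VC = [23, 14]

0: 0x34 (blk 6, set 2) → MISS  vc=[]
1: 0x5d (blk 11, set 3) → MISS  vc=[]
2: 0xbe (blk 23, set 3) → MISS  vc=[11]
3: 0x31 (blk 6, set 2) → L1-HIT  vc=[11]
4: 0x5f (blk 11, set 3) → VC-HIT  vc=[23]
5: 0x31 (blk 6, set 2) → L1-HIT  vc=[23]
6: 0x73 (blk 14, set 2) → MISS  vc=[23, 6]
7: 0x37 (blk 6, set 2) → VC-HIT  vc=[23, 14]
8: 0x70 (blk 14, set 2) → VC-HIT  vc=[23, 6]
9: 0x71 (blk 14, set 2) → L1-HIT  vc=[23, 6]
10: 0x37 (blk 6, set 2) → VC-HIT  vc=[23, 14]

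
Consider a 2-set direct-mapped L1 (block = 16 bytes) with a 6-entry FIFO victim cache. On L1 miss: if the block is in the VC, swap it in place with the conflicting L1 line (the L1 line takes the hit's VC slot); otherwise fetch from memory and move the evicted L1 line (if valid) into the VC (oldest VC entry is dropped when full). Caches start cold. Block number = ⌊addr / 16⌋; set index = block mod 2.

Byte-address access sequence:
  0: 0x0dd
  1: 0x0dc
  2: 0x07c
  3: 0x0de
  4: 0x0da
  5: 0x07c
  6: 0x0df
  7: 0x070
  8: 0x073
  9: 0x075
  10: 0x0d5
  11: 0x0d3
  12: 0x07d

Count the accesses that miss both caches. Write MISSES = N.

MISSES = 2

  [0] addr=0xdd blk=13 s=1: MISS | VC []
  [1] addr=0xdc blk=13 s=1: L1-HIT | VC []
  [2] addr=0x7c blk=7 s=1: MISS | VC [13]
  [3] addr=0xde blk=13 s=1: VC-HIT | VC [7]
  [4] addr=0xda blk=13 s=1: L1-HIT | VC [7]
  [5] addr=0x7c blk=7 s=1: VC-HIT | VC [13]
  [6] addr=0xdf blk=13 s=1: VC-HIT | VC [7]
  [7] addr=0x70 blk=7 s=1: VC-HIT | VC [13]
  [8] addr=0x73 blk=7 s=1: L1-HIT | VC [13]
  [9] addr=0x75 blk=7 s=1: L1-HIT | VC [13]
  [10] addr=0xd5 blk=13 s=1: VC-HIT | VC [7]
  [11] addr=0xd3 blk=13 s=1: L1-HIT | VC [7]
  [12] addr=0x7d blk=7 s=1: VC-HIT | VC [13]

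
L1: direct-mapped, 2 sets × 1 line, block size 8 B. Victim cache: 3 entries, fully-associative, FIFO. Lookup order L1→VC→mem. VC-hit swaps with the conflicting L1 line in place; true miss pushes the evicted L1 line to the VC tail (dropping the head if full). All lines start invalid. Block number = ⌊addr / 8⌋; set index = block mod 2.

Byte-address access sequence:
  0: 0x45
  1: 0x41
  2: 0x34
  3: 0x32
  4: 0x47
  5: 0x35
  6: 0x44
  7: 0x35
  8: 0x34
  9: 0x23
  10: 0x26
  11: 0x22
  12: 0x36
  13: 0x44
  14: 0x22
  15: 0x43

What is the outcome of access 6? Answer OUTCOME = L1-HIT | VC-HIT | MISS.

OUTCOME = VC-HIT

#0 0x45→b8/s0 MISS; vc=[]
#1 0x41→b8/s0 L1-HIT; vc=[]
#2 0x34→b6/s0 MISS; vc=[8]
#3 0x32→b6/s0 L1-HIT; vc=[8]
#4 0x47→b8/s0 VC-HIT; vc=[6]
#5 0x35→b6/s0 VC-HIT; vc=[8]
#6 0x44→b8/s0 VC-HIT; vc=[6]
#7 0x35→b6/s0 VC-HIT; vc=[8]
#8 0x34→b6/s0 L1-HIT; vc=[8]
#9 0x23→b4/s0 MISS; vc=[8,6]
#10 0x26→b4/s0 L1-HIT; vc=[8,6]
#11 0x22→b4/s0 L1-HIT; vc=[8,6]
#12 0x36→b6/s0 VC-HIT; vc=[8,4]
#13 0x44→b8/s0 VC-HIT; vc=[6,4]
#14 0x22→b4/s0 VC-HIT; vc=[6,8]
#15 0x43→b8/s0 VC-HIT; vc=[6,4]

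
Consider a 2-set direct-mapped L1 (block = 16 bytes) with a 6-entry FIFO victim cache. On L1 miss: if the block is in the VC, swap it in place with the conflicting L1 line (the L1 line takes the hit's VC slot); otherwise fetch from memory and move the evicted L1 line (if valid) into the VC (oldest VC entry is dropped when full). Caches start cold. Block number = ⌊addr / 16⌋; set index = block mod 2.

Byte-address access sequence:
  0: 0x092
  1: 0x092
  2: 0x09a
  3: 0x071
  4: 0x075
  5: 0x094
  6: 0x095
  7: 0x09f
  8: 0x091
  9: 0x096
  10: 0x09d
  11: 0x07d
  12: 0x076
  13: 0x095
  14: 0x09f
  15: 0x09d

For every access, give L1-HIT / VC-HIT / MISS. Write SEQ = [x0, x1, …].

SEQ = [MISS, L1-HIT, L1-HIT, MISS, L1-HIT, VC-HIT, L1-HIT, L1-HIT, L1-HIT, L1-HIT, L1-HIT, VC-HIT, L1-HIT, VC-HIT, L1-HIT, L1-HIT]

#0 0x92→b9/s1 MISS; vc=[]
#1 0x92→b9/s1 L1-HIT; vc=[]
#2 0x9a→b9/s1 L1-HIT; vc=[]
#3 0x71→b7/s1 MISS; vc=[9]
#4 0x75→b7/s1 L1-HIT; vc=[9]
#5 0x94→b9/s1 VC-HIT; vc=[7]
#6 0x95→b9/s1 L1-HIT; vc=[7]
#7 0x9f→b9/s1 L1-HIT; vc=[7]
#8 0x91→b9/s1 L1-HIT; vc=[7]
#9 0x96→b9/s1 L1-HIT; vc=[7]
#10 0x9d→b9/s1 L1-HIT; vc=[7]
#11 0x7d→b7/s1 VC-HIT; vc=[9]
#12 0x76→b7/s1 L1-HIT; vc=[9]
#13 0x95→b9/s1 VC-HIT; vc=[7]
#14 0x9f→b9/s1 L1-HIT; vc=[7]
#15 0x9d→b9/s1 L1-HIT; vc=[7]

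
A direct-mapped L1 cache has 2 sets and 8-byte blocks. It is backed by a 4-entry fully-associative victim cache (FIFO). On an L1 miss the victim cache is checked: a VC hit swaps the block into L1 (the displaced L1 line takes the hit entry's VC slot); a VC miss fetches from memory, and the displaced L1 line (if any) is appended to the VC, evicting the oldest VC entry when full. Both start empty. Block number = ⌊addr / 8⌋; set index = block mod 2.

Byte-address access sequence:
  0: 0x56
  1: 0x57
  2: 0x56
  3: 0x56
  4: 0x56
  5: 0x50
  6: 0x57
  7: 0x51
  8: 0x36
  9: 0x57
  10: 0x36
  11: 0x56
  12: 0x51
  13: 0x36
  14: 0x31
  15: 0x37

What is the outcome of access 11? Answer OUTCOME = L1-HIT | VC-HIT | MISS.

OUTCOME = VC-HIT

0: 0x56 (blk 10, set 0) → MISS  vc=[]
1: 0x57 (blk 10, set 0) → L1-HIT  vc=[]
2: 0x56 (blk 10, set 0) → L1-HIT  vc=[]
3: 0x56 (blk 10, set 0) → L1-HIT  vc=[]
4: 0x56 (blk 10, set 0) → L1-HIT  vc=[]
5: 0x50 (blk 10, set 0) → L1-HIT  vc=[]
6: 0x57 (blk 10, set 0) → L1-HIT  vc=[]
7: 0x51 (blk 10, set 0) → L1-HIT  vc=[]
8: 0x36 (blk 6, set 0) → MISS  vc=[10]
9: 0x57 (blk 10, set 0) → VC-HIT  vc=[6]
10: 0x36 (blk 6, set 0) → VC-HIT  vc=[10]
11: 0x56 (blk 10, set 0) → VC-HIT  vc=[6]
12: 0x51 (blk 10, set 0) → L1-HIT  vc=[6]
13: 0x36 (blk 6, set 0) → VC-HIT  vc=[10]
14: 0x31 (blk 6, set 0) → L1-HIT  vc=[10]
15: 0x37 (blk 6, set 0) → L1-HIT  vc=[10]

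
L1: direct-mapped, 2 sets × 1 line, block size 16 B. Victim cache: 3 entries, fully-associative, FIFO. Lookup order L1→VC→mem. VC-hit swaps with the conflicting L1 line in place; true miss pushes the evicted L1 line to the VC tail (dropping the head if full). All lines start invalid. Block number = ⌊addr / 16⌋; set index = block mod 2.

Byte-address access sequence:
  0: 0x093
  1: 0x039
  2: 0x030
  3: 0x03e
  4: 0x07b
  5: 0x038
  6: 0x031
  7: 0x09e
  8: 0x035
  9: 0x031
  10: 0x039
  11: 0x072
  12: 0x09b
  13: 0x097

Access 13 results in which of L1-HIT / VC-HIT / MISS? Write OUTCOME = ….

OUTCOME = L1-HIT

0: 0x93 (blk 9, set 1) → MISS  vc=[]
1: 0x39 (blk 3, set 1) → MISS  vc=[9]
2: 0x30 (blk 3, set 1) → L1-HIT  vc=[9]
3: 0x3e (blk 3, set 1) → L1-HIT  vc=[9]
4: 0x7b (blk 7, set 1) → MISS  vc=[9, 3]
5: 0x38 (blk 3, set 1) → VC-HIT  vc=[9, 7]
6: 0x31 (blk 3, set 1) → L1-HIT  vc=[9, 7]
7: 0x9e (blk 9, set 1) → VC-HIT  vc=[3, 7]
8: 0x35 (blk 3, set 1) → VC-HIT  vc=[9, 7]
9: 0x31 (blk 3, set 1) → L1-HIT  vc=[9, 7]
10: 0x39 (blk 3, set 1) → L1-HIT  vc=[9, 7]
11: 0x72 (blk 7, set 1) → VC-HIT  vc=[9, 3]
12: 0x9b (blk 9, set 1) → VC-HIT  vc=[7, 3]
13: 0x97 (blk 9, set 1) → L1-HIT  vc=[7, 3]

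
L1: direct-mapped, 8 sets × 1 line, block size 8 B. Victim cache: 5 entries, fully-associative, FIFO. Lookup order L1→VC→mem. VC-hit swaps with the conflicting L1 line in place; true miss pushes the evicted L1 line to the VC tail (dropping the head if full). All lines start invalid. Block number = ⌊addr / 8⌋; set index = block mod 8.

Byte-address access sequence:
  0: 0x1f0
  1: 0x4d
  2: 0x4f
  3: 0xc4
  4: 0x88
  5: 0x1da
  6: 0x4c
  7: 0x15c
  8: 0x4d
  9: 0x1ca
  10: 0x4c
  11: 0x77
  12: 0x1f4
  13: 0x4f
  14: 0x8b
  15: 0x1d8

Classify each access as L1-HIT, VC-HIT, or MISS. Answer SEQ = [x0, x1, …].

SEQ = [MISS, MISS, L1-HIT, MISS, MISS, MISS, VC-HIT, MISS, L1-HIT, MISS, VC-HIT, MISS, VC-HIT, L1-HIT, VC-HIT, VC-HIT]

0: 0x1f0 (blk 62, set 6) → MISS  vc=[]
1: 0x4d (blk 9, set 1) → MISS  vc=[]
2: 0x4f (blk 9, set 1) → L1-HIT  vc=[]
3: 0xc4 (blk 24, set 0) → MISS  vc=[]
4: 0x88 (blk 17, set 1) → MISS  vc=[9]
5: 0x1da (blk 59, set 3) → MISS  vc=[9]
6: 0x4c (blk 9, set 1) → VC-HIT  vc=[17]
7: 0x15c (blk 43, set 3) → MISS  vc=[17, 59]
8: 0x4d (blk 9, set 1) → L1-HIT  vc=[17, 59]
9: 0x1ca (blk 57, set 1) → MISS  vc=[17, 59, 9]
10: 0x4c (blk 9, set 1) → VC-HIT  vc=[17, 59, 57]
11: 0x77 (blk 14, set 6) → MISS  vc=[17, 59, 57, 62]
12: 0x1f4 (blk 62, set 6) → VC-HIT  vc=[17, 59, 57, 14]
13: 0x4f (blk 9, set 1) → L1-HIT  vc=[17, 59, 57, 14]
14: 0x8b (blk 17, set 1) → VC-HIT  vc=[9, 59, 57, 14]
15: 0x1d8 (blk 59, set 3) → VC-HIT  vc=[9, 43, 57, 14]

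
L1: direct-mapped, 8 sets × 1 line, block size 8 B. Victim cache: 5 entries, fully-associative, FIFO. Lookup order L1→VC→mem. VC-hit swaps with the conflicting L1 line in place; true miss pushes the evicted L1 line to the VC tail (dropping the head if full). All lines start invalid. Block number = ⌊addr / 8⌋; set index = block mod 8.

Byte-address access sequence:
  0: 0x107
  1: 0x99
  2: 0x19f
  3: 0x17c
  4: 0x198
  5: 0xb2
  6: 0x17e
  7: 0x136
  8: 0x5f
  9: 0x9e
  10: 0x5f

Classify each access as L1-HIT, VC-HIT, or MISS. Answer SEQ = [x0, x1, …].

  [0] addr=0x107 blk=32 s=0: MISS | VC []
  [1] addr=0x99 blk=19 s=3: MISS | VC []
  [2] addr=0x19f blk=51 s=3: MISS | VC [19]
  [3] addr=0x17c blk=47 s=7: MISS | VC [19]
  [4] addr=0x198 blk=51 s=3: L1-HIT | VC [19]
  [5] addr=0xb2 blk=22 s=6: MISS | VC [19]
  [6] addr=0x17e blk=47 s=7: L1-HIT | VC [19]
  [7] addr=0x136 blk=38 s=6: MISS | VC [19, 22]
  [8] addr=0x5f blk=11 s=3: MISS | VC [19, 22, 51]
  [9] addr=0x9e blk=19 s=3: VC-HIT | VC [11, 22, 51]
  [10] addr=0x5f blk=11 s=3: VC-HIT | VC [19, 22, 51]

SEQ = [MISS, MISS, MISS, MISS, L1-HIT, MISS, L1-HIT, MISS, MISS, VC-HIT, VC-HIT]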